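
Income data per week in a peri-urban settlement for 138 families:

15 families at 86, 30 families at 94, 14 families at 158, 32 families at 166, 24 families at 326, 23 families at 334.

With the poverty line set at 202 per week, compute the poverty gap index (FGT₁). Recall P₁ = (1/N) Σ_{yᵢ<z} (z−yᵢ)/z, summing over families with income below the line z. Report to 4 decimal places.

Below the line: 15×86, 30×94, 14×158, 32×166 (q = 91 of N = 138).
Relative gaps: (202−86)/202 = 0.5743 (×15); (202−94)/202 = 0.5347 (×30); (202−158)/202 = 0.2178 (×14); (202−166)/202 = 0.1782 (×32).
Sum of shortfalls = 33.405941; P₁ averages over all N: 33.405941 / 138 = 0.2421.

0.2421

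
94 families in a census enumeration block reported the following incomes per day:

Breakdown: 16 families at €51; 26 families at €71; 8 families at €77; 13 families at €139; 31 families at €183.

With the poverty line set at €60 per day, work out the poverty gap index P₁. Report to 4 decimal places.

Below z: 16×€51 (q = 16 of N = 94).
Relative gaps: (60−51)/60 = 0.1500 (×16).
Σ = 2.400000. Dividing by the full population N = 94 gives P₁ = 0.0255.

0.0255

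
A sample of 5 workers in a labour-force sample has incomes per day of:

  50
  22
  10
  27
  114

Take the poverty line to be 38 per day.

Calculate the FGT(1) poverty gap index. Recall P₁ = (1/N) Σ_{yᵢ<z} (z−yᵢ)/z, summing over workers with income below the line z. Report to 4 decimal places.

Below z: 10, 22, 27 (q = 3 of N = 5).
Relative gaps: (38−10)/38 = 0.7368; (38−22)/38 = 0.4211; (38−27)/38 = 0.2895.
Sum of shortfalls = 1.447368; P₁ averages over all N: 1.447368 / 5 = 0.2895.

0.2895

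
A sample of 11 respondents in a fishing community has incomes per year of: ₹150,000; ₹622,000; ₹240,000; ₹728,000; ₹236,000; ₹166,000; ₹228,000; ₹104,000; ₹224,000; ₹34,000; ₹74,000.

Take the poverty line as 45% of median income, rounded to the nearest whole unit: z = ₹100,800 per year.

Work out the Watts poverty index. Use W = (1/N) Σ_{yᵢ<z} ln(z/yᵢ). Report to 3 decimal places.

Below z: ₹34,000, ₹74,000 (q = 2 of N = 11).
Log shortfalls: ln(100800/34000) = 1.0868; ln(100800/74000) = 0.3091.
W = 1.395851 / 11 = 0.127.

0.127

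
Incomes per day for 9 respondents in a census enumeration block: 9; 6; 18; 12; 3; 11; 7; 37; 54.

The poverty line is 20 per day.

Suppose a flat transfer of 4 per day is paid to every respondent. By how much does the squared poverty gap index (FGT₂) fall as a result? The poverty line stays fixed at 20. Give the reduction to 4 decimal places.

0.1344

Before: below the line — 3, 6, 7, 9, 11, 12, 18; squared poverty gap index (FGT₂) = 0.256667.
After the 4 transfer: below the line — 7, 10, 11, 13, 15, 16; squared poverty gap index (FGT₂) = 0.122222.
Reduction = 0.256667 − 0.122222 = 0.1344.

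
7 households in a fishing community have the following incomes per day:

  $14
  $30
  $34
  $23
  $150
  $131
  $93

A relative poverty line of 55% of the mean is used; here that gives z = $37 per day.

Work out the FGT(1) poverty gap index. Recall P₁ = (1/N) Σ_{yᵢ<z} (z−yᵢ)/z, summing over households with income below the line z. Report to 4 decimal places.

0.1815

Poor units: $14, $23, $30, $34 (q = 4 of N = 7).
Gap ratios (z−y)/z: (37−14)/37 = 0.6216; (37−23)/37 = 0.3784; (37−30)/37 = 0.1892; (37−34)/37 = 0.0811.
Sum of shortfalls = 1.270270; P₁ averages over all N: 1.270270 / 7 = 0.1815.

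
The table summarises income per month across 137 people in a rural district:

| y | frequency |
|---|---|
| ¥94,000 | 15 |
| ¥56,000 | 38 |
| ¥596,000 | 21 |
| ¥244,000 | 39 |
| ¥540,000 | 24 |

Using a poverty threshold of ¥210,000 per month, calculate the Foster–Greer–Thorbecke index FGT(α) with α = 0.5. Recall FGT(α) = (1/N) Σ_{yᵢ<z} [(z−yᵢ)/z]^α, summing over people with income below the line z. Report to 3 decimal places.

Poor units: 38×¥56,000, 15×¥94,000 (q = 53 of N = 137).
Relative gaps: (210000−56000)/210000 = 0.7333 (×38); (210000−94000)/210000 = 0.5524 (×15).
Raised to α = 0.5: 0.85635 (×38); 0.74322 (×15).
Sum = 43.689606; FGT(0.5) = 43.689606 / 137 = 0.319.

0.319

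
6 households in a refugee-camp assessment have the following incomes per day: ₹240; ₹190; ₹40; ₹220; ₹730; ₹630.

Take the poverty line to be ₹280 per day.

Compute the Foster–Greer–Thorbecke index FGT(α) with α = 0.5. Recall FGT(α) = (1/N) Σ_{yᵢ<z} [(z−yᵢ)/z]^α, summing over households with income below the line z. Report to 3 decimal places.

0.389

Below the line: ₹40, ₹190, ₹220, ₹240 (q = 4 of N = 6).
Gap ratios (z−y)/z: (280−40)/280 = 0.8571; (280−190)/280 = 0.3214; (280−220)/280 = 0.2143; (280−240)/280 = 0.1429.
Raised to α = 0.5: 0.92582; 0.56695; 0.46291; 0.37796.
Sum = 2.333641; FGT(0.5) = 2.333641 / 6 = 0.389.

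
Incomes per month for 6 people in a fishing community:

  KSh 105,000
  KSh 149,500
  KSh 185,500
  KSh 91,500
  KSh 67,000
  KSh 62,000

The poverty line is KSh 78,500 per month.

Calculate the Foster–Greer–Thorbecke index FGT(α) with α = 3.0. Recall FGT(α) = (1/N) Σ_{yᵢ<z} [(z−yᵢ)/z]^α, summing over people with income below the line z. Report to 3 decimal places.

Incomes under z: KSh 62,000, KSh 67,000 (q = 2 of N = 6).
Relative gaps: (78500−62000)/78500 = 0.2102; (78500−67000)/78500 = 0.1465.
Raised to α = 3.0: 0.00929; 0.00314.
Sum = 0.012430; FGT(3.0) = 0.012430 / 6 = 0.002.

0.002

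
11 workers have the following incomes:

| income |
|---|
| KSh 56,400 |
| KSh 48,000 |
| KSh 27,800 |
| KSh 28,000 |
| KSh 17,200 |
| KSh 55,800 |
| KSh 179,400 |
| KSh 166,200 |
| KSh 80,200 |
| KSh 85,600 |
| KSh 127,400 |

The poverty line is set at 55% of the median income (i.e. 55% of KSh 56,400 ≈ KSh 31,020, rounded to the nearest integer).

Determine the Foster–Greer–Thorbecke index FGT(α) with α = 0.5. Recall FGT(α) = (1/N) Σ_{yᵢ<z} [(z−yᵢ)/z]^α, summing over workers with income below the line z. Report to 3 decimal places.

Below z: KSh 17,200, KSh 27,800, KSh 28,000 (q = 3 of N = 11).
Normalized shortfalls: (31020−17200)/31020 = 0.4455; (31020−27800)/31020 = 0.1038; (31020−28000)/31020 = 0.0974.
Raised to α = 0.5: 0.66747; 0.32219; 0.31202.
Sum = 1.301678; FGT(0.5) = 1.301678 / 11 = 0.118.

0.118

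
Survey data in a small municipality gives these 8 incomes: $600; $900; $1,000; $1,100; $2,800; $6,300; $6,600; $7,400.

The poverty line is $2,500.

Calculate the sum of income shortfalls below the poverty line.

$6,400

Poor units: $600, $900, $1,000, $1,100 (q = 4 of N = 8).
Individual gaps: 2500−600 = 1900; 2500−900 = 1600; 2500−1000 = 1500; 2500−1100 = 1400.
Aggregate gap = $6,400.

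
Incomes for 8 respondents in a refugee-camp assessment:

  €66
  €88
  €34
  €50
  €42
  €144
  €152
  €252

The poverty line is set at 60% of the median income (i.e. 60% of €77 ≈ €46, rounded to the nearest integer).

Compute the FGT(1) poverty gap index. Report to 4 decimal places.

Below the line: €34, €42 (q = 2 of N = 8).
Shortfall ratios: (46−34)/46 = 0.2609; (46−42)/46 = 0.0870.
Σ = 0.347826. Dividing by the full population N = 8 gives P₁ = 0.0435.

0.0435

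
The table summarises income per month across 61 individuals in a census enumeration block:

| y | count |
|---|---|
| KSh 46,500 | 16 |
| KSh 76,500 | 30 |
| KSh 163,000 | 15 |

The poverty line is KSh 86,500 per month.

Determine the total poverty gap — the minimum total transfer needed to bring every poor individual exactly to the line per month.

KSh 940,000

Poor units: 16×KSh 46,500, 30×KSh 76,500 (q = 46 of N = 61).
Individual gaps: 16×(86500−46500) = 640000; 30×(86500−76500) = 300000.
Aggregate gap = KSh 940,000.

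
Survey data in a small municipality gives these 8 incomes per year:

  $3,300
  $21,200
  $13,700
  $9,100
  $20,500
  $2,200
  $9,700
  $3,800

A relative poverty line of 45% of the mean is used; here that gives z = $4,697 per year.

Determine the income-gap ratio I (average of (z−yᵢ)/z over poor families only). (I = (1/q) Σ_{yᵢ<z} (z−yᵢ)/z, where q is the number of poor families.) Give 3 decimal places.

0.340

Below z: $2,200, $3,300, $3,800 (q = 3 of N = 8).
Shortfall ratios (z−y)/z: 0.5316, 0.2974, 0.1910; sum = 1.020013.
The income-gap ratio divides by q (the poor only): 1.020013 / 3 = 0.340.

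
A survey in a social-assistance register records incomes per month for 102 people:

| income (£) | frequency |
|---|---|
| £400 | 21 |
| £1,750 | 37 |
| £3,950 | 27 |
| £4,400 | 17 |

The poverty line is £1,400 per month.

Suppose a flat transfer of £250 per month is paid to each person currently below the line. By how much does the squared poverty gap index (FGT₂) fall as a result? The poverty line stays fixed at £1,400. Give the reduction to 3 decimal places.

Before: below the line — 21×£400; squared poverty gap index (FGT₂) = 0.10504.
After the £250 transfer: below the line — 21×£650; squared poverty gap index (FGT₂) = 0.05909.
Reduction = 0.10504 − 0.05909 = 0.046.

0.046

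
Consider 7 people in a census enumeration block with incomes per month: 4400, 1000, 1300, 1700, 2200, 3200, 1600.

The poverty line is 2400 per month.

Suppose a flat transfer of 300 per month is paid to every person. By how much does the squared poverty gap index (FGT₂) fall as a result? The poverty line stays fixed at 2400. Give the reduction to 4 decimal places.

0.0516

Before: below the line — 1000, 1300, 1600, 1700, 2200; squared poverty gap index (FGT₂) = 0.107639.
After the 300 transfer: below the line — 1300, 1600, 1900, 2000; squared poverty gap index (FGT₂) = 0.056052.
Reduction = 0.107639 − 0.056052 = 0.0516.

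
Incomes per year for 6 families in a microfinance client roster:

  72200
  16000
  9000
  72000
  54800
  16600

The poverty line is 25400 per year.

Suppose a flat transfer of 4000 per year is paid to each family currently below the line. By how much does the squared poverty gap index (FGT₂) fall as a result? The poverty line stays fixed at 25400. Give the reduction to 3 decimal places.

0.059

Before: below the line — 9000, 16000, 16600; squared poverty gap index (FGT₂) = 0.11231.
After the 4000 transfer: below the line — 13000, 20000, 20600; squared poverty gap index (FGT₂) = 0.05321.
Reduction = 0.11231 − 0.05321 = 0.059.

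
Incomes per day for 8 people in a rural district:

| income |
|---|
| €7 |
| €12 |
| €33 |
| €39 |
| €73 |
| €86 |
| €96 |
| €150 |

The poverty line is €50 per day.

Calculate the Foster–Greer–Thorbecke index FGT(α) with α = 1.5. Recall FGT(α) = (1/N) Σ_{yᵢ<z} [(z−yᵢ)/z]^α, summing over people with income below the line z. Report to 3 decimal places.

Poor units: €7, €12, €33, €39 (q = 4 of N = 8).
Shortfall ratios: (50−7)/50 = 0.8600; (50−12)/50 = 0.7600; (50−33)/50 = 0.3400; (50−39)/50 = 0.2200.
Raised to α = 1.5: 0.79753; 0.66255; 0.19825; 0.10319.
Sum = 1.761525; FGT(1.5) = 1.761525 / 8 = 0.220.

0.220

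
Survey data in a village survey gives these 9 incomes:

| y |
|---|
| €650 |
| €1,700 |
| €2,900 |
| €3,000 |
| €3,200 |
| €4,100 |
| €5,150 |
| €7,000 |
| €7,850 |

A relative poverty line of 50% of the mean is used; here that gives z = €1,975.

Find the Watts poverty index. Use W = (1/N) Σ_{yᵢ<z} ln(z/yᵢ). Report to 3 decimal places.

Below z: €650, €1,700 (q = 2 of N = 9).
Log shortfalls: ln(1975/650) = 1.1114; ln(1975/1700) = 0.1499.
W = 1.261291 / 9 = 0.140.

0.140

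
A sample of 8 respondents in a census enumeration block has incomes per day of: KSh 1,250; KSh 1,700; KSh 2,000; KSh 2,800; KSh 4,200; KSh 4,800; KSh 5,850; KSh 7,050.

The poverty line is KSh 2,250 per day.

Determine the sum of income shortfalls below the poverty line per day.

Incomes under z: KSh 1,250, KSh 1,700, KSh 2,000 (q = 3 of N = 8).
Individual gaps: 2250−1250 = 1000; 2250−1700 = 550; 2250−2000 = 250.
Aggregate gap = KSh 1,800.

KSh 1,800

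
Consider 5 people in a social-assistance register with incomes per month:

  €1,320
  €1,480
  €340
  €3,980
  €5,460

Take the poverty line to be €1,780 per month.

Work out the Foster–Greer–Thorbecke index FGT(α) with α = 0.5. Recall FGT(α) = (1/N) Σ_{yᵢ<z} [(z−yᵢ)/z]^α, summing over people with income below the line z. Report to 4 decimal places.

Incomes under z: €340, €1,320, €1,480 (q = 3 of N = 5).
Relative gaps: (1780−340)/1780 = 0.8090; (1780−1320)/1780 = 0.2584; (1780−1480)/1780 = 0.1685.
Raised to α = 0.5: 0.89944; 0.50836; 0.41054.
Sum = 1.818331; FGT(0.5) = 1.818331 / 5 = 0.3637.

0.3637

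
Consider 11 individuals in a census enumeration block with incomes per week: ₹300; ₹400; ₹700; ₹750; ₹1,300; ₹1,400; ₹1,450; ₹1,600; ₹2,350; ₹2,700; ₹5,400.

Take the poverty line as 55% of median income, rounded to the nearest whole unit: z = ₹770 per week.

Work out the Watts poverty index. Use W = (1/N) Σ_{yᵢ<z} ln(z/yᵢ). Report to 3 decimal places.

0.156

Below z: ₹300, ₹400, ₹700, ₹750 (q = 4 of N = 11).
ln(z/y) terms: ln(770/300) = 0.9426; ln(770/400) = 0.6549; ln(770/700) = 0.0953; ln(770/750) = 0.0263.
W = 1.719161 / 11 = 0.156.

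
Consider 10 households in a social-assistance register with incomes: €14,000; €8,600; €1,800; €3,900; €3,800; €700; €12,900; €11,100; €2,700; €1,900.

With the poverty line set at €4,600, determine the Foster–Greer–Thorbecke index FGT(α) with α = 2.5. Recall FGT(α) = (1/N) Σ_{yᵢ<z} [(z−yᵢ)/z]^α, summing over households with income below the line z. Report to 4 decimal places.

0.1346

Incomes under z: €700, €1,800, €1,900, €2,700, €3,800, €3,900 (q = 6 of N = 10).
Relative gaps: (4600−700)/4600 = 0.8478; (4600−1800)/4600 = 0.6087; (4600−1900)/4600 = 0.5870; (4600−2700)/4600 = 0.4130; (4600−3800)/4600 = 0.1739; (4600−3900)/4600 = 0.1522.
Raised to α = 2.5: 0.66186; 0.28907; 0.26395; 0.10965; 0.01261; 0.00903.
Sum = 1.346167; FGT(2.5) = 1.346167 / 10 = 0.1346.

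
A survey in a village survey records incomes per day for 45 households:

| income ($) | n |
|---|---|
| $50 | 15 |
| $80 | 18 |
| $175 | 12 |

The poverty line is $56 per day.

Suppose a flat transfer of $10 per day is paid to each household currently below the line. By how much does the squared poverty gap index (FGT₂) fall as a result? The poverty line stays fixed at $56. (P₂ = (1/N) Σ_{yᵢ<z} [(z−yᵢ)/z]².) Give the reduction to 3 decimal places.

Before: below the line — 15×$50; squared poverty gap index (FGT₂) = 0.00383.
After the $10 transfer: below the line — none; squared poverty gap index (FGT₂) = 0.00000.
Reduction = 0.00383 − 0.00000 = 0.004.

0.004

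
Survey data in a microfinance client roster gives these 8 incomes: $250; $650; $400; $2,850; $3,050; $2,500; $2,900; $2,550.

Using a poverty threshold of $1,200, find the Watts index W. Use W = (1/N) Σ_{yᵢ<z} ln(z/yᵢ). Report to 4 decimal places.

0.4100

Below z: $250, $400, $650 (q = 3 of N = 8).
Log shortfalls: ln(1200/250) = 1.5686; ln(1200/400) = 1.0986; ln(1200/650) = 0.6131.
W = 3.280333 / 8 = 0.4100.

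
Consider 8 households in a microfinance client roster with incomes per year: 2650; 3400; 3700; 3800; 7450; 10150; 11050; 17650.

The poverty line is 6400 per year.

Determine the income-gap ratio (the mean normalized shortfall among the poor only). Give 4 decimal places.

Poor units: 2650, 3400, 3700, 3800 (q = 4 of N = 8).
Shortfall ratios (z−y)/z: 0.5859, 0.4688, 0.4219, 0.4062; sum = 1.882812.
I averages over the q = 4 poor units only: 1.882812 / 4 = 0.4707.

0.4707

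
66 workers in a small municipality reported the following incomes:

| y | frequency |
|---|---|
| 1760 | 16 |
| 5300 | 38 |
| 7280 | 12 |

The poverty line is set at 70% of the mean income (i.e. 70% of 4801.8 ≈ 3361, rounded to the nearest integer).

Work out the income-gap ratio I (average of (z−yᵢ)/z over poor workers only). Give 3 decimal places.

0.476

Poor units: 16×1760 (q = 16 of N = 66).
Relative gaps: 0.4763 (×16); sum = 7.621541.
I averages over the q = 16 poor units only: 7.621541 / 16 = 0.476.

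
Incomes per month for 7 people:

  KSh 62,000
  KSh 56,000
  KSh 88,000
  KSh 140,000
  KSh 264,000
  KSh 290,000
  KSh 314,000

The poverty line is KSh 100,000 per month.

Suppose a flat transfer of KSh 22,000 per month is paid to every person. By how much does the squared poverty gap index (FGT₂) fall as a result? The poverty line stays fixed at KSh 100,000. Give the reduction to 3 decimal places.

0.040

Before: below the line — KSh 56,000, KSh 62,000, KSh 88,000; squared poverty gap index (FGT₂) = 0.05034.
After the KSh 22,000 transfer: below the line — KSh 78,000, KSh 84,000; squared poverty gap index (FGT₂) = 0.01057.
Reduction = 0.05034 − 0.01057 = 0.040.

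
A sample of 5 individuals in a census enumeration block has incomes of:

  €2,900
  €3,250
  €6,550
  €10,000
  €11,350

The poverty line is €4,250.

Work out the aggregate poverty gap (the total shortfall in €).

€2,350

Below the line: €2,900, €3,250 (q = 2 of N = 5).
Individual gaps: 4250−2900 = 1350; 4250−3250 = 1000.
Aggregate gap = €2,350.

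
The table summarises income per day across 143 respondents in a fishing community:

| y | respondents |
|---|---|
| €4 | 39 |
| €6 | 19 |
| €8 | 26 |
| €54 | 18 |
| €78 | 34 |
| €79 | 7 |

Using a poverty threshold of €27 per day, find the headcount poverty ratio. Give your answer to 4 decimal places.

0.5874

84 of the 143 respondents have income below €27.
H = 84/143 = 0.5874.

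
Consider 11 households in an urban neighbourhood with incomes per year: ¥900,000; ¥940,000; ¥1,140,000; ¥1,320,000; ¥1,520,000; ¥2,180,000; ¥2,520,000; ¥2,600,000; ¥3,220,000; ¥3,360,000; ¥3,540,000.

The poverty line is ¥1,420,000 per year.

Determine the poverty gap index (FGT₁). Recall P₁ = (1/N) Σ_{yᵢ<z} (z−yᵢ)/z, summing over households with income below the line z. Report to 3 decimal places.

0.088

Below z: ¥900,000, ¥940,000, ¥1,140,000, ¥1,320,000 (q = 4 of N = 11).
Relative gaps: (1420000−900000)/1420000 = 0.3662; (1420000−940000)/1420000 = 0.3380; (1420000−1140000)/1420000 = 0.1972; (1420000−1320000)/1420000 = 0.0704.
Sum of shortfalls = 0.971831; P₁ averages over all N: 0.971831 / 11 = 0.088.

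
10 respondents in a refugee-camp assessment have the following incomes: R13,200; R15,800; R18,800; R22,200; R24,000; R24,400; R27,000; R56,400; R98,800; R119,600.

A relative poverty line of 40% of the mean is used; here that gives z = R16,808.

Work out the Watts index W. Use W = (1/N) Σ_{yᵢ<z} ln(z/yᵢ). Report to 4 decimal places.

Incomes under z: R13,200, R15,800 (q = 2 of N = 10).
ln(z/y) terms: ln(16808/13200) = 0.2416; ln(16808/15800) = 0.0618.
W = 0.303483 / 10 = 0.0303.

0.0303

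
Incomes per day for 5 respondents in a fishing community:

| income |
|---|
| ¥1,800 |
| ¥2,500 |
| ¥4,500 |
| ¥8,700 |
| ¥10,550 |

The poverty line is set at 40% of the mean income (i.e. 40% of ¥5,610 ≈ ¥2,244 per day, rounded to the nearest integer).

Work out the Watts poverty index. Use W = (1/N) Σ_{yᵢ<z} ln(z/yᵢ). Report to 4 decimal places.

Below z: ¥1,800 (q = 1 of N = 5).
ln(z/y) terms: ln(2244/1800) = 0.2205.
W = 0.220473 / 5 = 0.0441.

0.0441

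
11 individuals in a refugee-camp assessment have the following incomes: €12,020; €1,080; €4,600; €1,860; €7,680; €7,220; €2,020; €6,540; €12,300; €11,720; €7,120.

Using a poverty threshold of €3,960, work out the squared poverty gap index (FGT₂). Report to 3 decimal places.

0.095

Below the line: €1,080, €1,860, €2,020 (q = 3 of N = 11).
Gap ratios (z−y)/z: (3960−1080)/3960 = 0.7273; (3960−1860)/3960 = 0.5303; (3960−2020)/3960 = 0.4899.
Squared: 0.5289; 0.2812; 0.2400.
Sum = 1.050148; P₂ = 1.050148 / 11 = 0.095.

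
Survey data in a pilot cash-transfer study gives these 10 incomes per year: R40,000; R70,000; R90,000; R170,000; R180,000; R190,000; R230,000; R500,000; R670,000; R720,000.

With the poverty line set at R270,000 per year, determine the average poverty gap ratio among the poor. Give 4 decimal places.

Below z: R40,000, R70,000, R90,000, R170,000, R180,000, R190,000, R230,000 (q = 7 of N = 10).
Shortfall ratios (z−y)/z: 0.8519, 0.7407, 0.6667, 0.3704, 0.3333, 0.2963, 0.1481; sum = 3.407407.
The income-gap ratio divides by q (the poor only): 3.407407 / 7 = 0.4868.

0.4868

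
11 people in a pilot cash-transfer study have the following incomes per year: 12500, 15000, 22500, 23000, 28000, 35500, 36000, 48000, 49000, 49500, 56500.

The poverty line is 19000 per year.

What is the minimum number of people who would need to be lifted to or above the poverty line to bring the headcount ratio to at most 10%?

1

2 of the 11 people are poor, so H = 2/11 = 0.182.
A headcount ratio of at most 10% allows at most ⌊0.10 × 11⌋ = 1 poor people.
So at least 2 − 1 = 1 must be lifted.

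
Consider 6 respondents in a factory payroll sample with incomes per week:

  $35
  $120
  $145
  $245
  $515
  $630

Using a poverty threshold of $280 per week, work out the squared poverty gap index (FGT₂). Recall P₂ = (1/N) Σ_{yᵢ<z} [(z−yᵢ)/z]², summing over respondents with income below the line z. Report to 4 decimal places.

Poor units: $35, $120, $145, $245 (q = 4 of N = 6).
Relative gaps: (280−35)/280 = 0.8750; (280−120)/280 = 0.5714; (280−145)/280 = 0.4821; (280−245)/280 = 0.1250.
Squared: 0.7656; 0.3265; 0.2325; 0.0156.
Sum = 1.340242; P₂ = 1.340242 / 6 = 0.2234.

0.2234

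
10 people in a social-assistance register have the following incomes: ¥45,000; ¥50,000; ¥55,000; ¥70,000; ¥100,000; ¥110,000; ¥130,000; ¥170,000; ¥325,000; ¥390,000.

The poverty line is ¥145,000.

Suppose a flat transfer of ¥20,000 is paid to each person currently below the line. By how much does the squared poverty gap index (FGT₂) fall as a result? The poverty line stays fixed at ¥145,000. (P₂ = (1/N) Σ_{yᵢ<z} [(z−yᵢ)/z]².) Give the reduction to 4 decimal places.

Before: below the line — ¥45,000, ¥50,000, ¥55,000, ¥70,000, ¥100,000, ¥110,000, ¥130,000; squared poverty gap index (FGT₂) = 0.172295.
After the ¥20,000 transfer: below the line — ¥65,000, ¥70,000, ¥75,000, ¥90,000, ¥120,000, ¥130,000; squared poverty gap index (FGT₂) = 0.098930.
Reduction = 0.172295 − 0.098930 = 0.0734.

0.0734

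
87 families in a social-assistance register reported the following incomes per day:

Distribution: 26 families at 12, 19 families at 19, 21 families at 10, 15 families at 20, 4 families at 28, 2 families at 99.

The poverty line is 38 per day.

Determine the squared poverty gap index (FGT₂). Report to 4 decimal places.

0.3674

Poor units: 21×10, 26×12, 19×19, 15×20, 4×28 (q = 85 of N = 87).
Shortfall ratios: (38−10)/38 = 0.7368 (×21); (38−12)/38 = 0.6842 (×26); (38−19)/38 = 0.5000 (×19); (38−20)/38 = 0.4737 (×15); (38−28)/38 = 0.2632 (×4).
Squared: 0.5429 (×21); 0.4681 (×26); 0.2500 (×19); 0.2244 (×15); 0.0693 (×4).
Sum = 31.966066; P₂ = 31.966066 / 87 = 0.3674.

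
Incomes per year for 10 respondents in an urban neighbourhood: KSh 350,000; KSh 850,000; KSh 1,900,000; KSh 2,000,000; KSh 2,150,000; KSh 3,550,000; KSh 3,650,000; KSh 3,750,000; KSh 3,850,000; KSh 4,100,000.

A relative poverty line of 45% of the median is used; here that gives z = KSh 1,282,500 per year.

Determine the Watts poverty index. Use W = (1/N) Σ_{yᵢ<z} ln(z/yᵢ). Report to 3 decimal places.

Below z: KSh 350,000, KSh 850,000 (q = 2 of N = 10).
ln(z/y) terms: ln(1282500/350000) = 1.2986; ln(1282500/850000) = 0.4113.
W = 1.709964 / 10 = 0.171.

0.171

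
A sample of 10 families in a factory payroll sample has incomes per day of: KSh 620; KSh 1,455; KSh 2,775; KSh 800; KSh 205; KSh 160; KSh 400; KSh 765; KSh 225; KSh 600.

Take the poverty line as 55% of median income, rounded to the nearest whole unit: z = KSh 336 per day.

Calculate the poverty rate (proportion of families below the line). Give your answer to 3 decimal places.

3 of the 10 families have income below KSh 336.
H = 3/10 = 0.300.

0.300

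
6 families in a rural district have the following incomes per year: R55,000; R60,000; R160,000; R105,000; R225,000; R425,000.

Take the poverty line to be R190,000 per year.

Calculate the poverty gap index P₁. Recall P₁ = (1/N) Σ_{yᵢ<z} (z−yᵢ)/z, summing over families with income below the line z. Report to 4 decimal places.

0.3333

Below the line: R55,000, R60,000, R105,000, R160,000 (q = 4 of N = 6).
Shortfall ratios: (190000−55000)/190000 = 0.7105; (190000−60000)/190000 = 0.6842; (190000−105000)/190000 = 0.4474; (190000−160000)/190000 = 0.1579.
Σ = 2.000000. Dividing by the full population N = 6 gives P₁ = 0.3333.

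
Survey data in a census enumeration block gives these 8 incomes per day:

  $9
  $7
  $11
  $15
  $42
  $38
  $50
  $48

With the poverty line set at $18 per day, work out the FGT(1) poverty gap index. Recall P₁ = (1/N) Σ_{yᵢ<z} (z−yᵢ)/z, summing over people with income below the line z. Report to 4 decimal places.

Below the line: $7, $9, $11, $15 (q = 4 of N = 8).
Relative gaps: (18−7)/18 = 0.6111; (18−9)/18 = 0.5000; (18−11)/18 = 0.3889; (18−15)/18 = 0.1667.
Σ = 1.666667. Dividing by the full population N = 8 gives P₁ = 0.2083.

0.2083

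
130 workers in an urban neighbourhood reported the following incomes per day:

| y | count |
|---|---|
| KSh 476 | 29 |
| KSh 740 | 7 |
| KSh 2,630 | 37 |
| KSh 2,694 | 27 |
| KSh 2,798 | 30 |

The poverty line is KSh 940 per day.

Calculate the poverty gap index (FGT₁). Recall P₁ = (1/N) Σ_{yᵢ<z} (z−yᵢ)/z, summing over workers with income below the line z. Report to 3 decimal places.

0.122

Poor units: 29×KSh 476, 7×KSh 740 (q = 36 of N = 130).
Normalized shortfalls: (940−476)/940 = 0.4936 (×29); (940−740)/940 = 0.2128 (×7).
Σ = 15.804255. Dividing by the full population N = 130 gives P₁ = 0.122.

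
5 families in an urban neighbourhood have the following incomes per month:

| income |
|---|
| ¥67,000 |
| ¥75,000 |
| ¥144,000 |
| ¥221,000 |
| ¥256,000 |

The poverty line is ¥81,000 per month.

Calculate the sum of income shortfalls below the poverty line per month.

Below z: ¥67,000, ¥75,000 (q = 2 of N = 5).
Individual gaps: 81000−67000 = 14000; 81000−75000 = 6000.
Aggregate gap = ¥20,000.

¥20,000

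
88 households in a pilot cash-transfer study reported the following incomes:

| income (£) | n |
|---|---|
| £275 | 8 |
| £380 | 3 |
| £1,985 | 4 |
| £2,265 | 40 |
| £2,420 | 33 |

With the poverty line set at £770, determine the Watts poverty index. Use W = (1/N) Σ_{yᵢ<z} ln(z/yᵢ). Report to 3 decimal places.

Incomes under z: 8×£275, 3×£380 (q = 11 of N = 88).
ln(z/y) terms: ln(770/275) = 1.0296 (×8); ln(770/380) = 0.7062 (×3).
W = 10.355613 / 88 = 0.118.

0.118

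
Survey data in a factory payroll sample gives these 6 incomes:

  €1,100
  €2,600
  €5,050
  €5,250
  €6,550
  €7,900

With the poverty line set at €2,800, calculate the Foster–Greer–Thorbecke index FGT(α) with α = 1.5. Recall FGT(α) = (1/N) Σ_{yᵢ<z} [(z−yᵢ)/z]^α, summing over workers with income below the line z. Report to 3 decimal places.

Below the line: €1,100, €2,600 (q = 2 of N = 6).
Shortfall ratios: (2800−1100)/2800 = 0.6071; (2800−2600)/2800 = 0.0714.
Raised to α = 1.5: 0.47308; 0.01909.
Sum = 0.492172; FGT(1.5) = 0.492172 / 6 = 0.082.

0.082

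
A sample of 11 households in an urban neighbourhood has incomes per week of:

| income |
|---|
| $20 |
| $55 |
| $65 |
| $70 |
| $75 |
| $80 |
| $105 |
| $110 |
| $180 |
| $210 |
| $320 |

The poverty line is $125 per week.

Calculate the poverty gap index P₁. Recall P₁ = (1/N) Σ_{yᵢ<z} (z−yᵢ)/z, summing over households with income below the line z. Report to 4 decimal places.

Below the line: $20, $55, $65, $70, $75, $80, $105, $110 (q = 8 of N = 11).
Relative gaps: (125−20)/125 = 0.8400; (125−55)/125 = 0.5600; (125−65)/125 = 0.4800; (125−70)/125 = 0.4400; (125−75)/125 = 0.4000; (125−80)/125 = 0.3600; (125−105)/125 = 0.1600; (125−110)/125 = 0.1200.
Sum of shortfalls = 3.360000; P₁ averages over all N: 3.360000 / 11 = 0.3055.

0.3055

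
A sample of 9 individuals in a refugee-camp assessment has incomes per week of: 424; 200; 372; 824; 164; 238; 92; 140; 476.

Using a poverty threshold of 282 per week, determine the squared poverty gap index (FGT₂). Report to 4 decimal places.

0.1102

Poor units: 92, 140, 164, 200, 238 (q = 5 of N = 9).
Relative gaps: (282−92)/282 = 0.6738; (282−140)/282 = 0.5035; (282−164)/282 = 0.4184; (282−200)/282 = 0.2908; (282−238)/282 = 0.1560.
Squared: 0.4540; 0.2536; 0.1751; 0.0846; 0.0243.
Sum = 0.991499; P₂ = 0.991499 / 9 = 0.1102.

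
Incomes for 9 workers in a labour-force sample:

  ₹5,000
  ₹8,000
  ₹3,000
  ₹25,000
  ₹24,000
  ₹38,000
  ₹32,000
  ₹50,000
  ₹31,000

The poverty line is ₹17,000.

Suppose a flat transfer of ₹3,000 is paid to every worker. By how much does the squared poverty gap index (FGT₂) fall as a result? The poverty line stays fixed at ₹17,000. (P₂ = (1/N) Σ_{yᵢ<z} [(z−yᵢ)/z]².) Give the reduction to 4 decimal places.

0.0704

Before: below the line — ₹3,000, ₹5,000, ₹8,000; squared poverty gap index (FGT₂) = 0.161861.
After the ₹3,000 transfer: below the line — ₹6,000, ₹8,000, ₹11,000; squared poverty gap index (FGT₂) = 0.091503.
Reduction = 0.161861 − 0.091503 = 0.0704.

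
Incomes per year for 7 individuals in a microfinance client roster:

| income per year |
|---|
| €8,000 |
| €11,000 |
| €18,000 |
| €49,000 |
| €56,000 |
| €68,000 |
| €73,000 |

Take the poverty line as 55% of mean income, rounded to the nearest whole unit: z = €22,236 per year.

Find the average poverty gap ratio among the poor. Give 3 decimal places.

Poor units: €8,000, €11,000, €18,000 (q = 3 of N = 7).
Relative gaps: 0.6402, 0.5053, 0.1905; sum = 1.336032.
I averages over the q = 3 poor units only: 1.336032 / 3 = 0.445.

0.445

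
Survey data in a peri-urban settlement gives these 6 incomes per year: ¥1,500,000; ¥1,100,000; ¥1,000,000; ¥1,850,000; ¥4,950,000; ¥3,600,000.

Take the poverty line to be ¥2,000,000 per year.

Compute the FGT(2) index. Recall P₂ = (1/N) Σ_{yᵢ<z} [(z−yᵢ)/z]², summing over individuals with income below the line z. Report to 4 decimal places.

0.0868

Incomes under z: ¥1,000,000, ¥1,100,000, ¥1,500,000, ¥1,850,000 (q = 4 of N = 6).
Normalized shortfalls: (2000000−1000000)/2000000 = 0.5000; (2000000−1100000)/2000000 = 0.4500; (2000000−1500000)/2000000 = 0.2500; (2000000−1850000)/2000000 = 0.0750.
Squared: 0.2500; 0.2025; 0.0625; 0.0056.
Sum = 0.520625; P₂ = 0.520625 / 6 = 0.0868.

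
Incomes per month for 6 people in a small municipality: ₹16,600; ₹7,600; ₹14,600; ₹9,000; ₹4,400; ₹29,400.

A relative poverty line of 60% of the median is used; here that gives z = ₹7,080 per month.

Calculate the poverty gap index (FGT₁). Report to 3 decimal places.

Below the line: ₹4,400 (q = 1 of N = 6).
Relative gaps: (7080−4400)/7080 = 0.3785.
Sum of shortfalls = 0.378531; P₁ averages over all N: 0.378531 / 6 = 0.063.

0.063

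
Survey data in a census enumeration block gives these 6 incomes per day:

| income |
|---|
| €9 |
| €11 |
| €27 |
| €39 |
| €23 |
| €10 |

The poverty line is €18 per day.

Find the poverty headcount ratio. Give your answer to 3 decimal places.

0.500

3 of the 6 individuals have income below €18.
H = 3/6 = 0.500.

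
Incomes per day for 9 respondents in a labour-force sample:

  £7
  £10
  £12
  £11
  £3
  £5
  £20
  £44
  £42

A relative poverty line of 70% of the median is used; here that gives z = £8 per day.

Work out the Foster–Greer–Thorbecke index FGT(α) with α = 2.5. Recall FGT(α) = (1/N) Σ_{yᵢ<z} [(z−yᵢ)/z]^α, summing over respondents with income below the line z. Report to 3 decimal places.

Poor units: £3, £5, £7 (q = 3 of N = 9).
Relative gaps: (8−3)/8 = 0.6250; (8−5)/8 = 0.3750; (8−7)/8 = 0.1250.
Raised to α = 2.5: 0.30882; 0.08611; 0.00552.
Sum = 0.400455; FGT(2.5) = 0.400455 / 9 = 0.044.

0.044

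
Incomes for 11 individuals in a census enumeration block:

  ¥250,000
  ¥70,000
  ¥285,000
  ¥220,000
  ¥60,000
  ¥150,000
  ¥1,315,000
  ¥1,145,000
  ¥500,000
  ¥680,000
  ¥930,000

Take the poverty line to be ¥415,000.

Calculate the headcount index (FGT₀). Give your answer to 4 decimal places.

6 of the 11 individuals have income below ¥415,000.
H = 6/11 = 0.5455.

0.5455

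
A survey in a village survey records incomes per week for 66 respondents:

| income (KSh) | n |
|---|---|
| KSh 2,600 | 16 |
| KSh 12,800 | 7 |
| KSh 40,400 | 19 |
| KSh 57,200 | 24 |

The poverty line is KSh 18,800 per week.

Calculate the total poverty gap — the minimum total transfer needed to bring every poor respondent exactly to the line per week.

Below z: 16×KSh 2,600, 7×KSh 12,800 (q = 23 of N = 66).
Individual gaps: 16×(18800−2600) = 259200; 7×(18800−12800) = 42000.
Aggregate gap = KSh 301,200.

KSh 301,200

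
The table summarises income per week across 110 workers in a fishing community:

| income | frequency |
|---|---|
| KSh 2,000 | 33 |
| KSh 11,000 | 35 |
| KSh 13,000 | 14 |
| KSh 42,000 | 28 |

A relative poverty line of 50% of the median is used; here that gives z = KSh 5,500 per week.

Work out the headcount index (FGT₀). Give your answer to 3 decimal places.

0.300

33 of the 110 workers have income below KSh 5,500.
H = 33/110 = 0.300.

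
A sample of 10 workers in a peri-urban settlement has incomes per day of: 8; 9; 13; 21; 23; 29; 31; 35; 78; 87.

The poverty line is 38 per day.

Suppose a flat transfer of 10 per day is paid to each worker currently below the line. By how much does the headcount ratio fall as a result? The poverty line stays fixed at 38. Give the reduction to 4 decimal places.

0.3000

Before: below the line — 8, 9, 13, 21, 23, 29, 31, 35; headcount ratio = 0.800000.
After the 10 transfer: below the line — 18, 19, 23, 31, 33; headcount ratio = 0.500000.
Reduction = 0.800000 − 0.500000 = 0.3000.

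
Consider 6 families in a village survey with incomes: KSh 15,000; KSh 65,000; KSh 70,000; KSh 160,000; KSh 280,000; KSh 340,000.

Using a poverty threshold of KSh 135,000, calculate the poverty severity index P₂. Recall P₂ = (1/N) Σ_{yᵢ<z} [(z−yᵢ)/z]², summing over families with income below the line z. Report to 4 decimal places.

Poor units: KSh 15,000, KSh 65,000, KSh 70,000 (q = 3 of N = 6).
Normalized shortfalls: (135000−15000)/135000 = 0.8889; (135000−65000)/135000 = 0.5185; (135000−70000)/135000 = 0.4815.
Squared: 0.7901; 0.2689; 0.2318.
Sum = 1.290809; P₂ = 1.290809 / 6 = 0.2151.

0.2151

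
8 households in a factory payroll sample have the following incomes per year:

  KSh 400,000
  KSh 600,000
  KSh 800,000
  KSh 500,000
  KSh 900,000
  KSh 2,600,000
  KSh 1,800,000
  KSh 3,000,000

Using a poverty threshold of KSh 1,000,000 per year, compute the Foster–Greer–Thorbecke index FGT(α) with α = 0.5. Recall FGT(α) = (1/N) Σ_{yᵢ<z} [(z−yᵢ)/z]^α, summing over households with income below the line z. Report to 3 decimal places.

Below z: KSh 400,000, KSh 500,000, KSh 600,000, KSh 800,000, KSh 900,000 (q = 5 of N = 8).
Relative gaps: (1000000−400000)/1000000 = 0.6000; (1000000−500000)/1000000 = 0.5000; (1000000−600000)/1000000 = 0.4000; (1000000−800000)/1000000 = 0.2000; (1000000−900000)/1000000 = 0.1000.
Raised to α = 0.5: 0.77460; 0.70711; 0.63246; 0.44721; 0.31623.
Sum = 2.877600; FGT(0.5) = 2.877600 / 8 = 0.360.

0.360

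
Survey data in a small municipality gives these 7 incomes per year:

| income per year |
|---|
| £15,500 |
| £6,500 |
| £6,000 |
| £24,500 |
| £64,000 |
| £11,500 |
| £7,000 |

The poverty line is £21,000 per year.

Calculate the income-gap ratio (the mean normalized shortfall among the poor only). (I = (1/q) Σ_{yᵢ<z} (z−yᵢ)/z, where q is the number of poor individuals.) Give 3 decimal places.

0.557

Poor units: £6,000, £6,500, £7,000, £11,500, £15,500 (q = 5 of N = 7).
Relative gaps: 0.7143, 0.6905, 0.6667, 0.4524, 0.2619; sum = 2.785714.
I averages over the q = 5 poor units only: 2.785714 / 5 = 0.557.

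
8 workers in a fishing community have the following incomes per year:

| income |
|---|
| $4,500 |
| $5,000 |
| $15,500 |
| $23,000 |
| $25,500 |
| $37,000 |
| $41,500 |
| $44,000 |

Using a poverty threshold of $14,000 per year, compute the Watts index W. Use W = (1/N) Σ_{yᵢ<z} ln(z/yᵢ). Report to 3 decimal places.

0.271

Incomes under z: $4,500, $5,000 (q = 2 of N = 8).
ln(z/y) terms: ln(14000/4500) = 1.1350; ln(14000/5000) = 1.0296.
W = 2.164599 / 8 = 0.271.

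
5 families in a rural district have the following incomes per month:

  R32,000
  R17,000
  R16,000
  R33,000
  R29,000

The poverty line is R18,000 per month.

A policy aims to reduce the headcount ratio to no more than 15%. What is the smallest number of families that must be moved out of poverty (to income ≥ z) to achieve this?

2 of the 5 families are poor, so H = 2/5 = 0.400.
A headcount ratio of at most 15% allows at most ⌊0.15 × 5⌋ = 0 poor families.
So at least 2 − 0 = 2 must be lifted.

2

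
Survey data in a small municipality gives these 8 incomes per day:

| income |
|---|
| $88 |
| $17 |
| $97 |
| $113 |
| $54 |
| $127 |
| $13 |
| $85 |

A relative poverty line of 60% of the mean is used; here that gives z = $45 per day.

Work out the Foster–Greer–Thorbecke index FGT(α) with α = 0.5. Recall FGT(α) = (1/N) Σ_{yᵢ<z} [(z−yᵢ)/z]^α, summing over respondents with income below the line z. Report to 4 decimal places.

Incomes under z: $13, $17 (q = 2 of N = 8).
Normalized shortfalls: (45−13)/45 = 0.7111; (45−17)/45 = 0.6222.
Raised to α = 0.5: 0.84327; 0.78881.
Sum = 1.632085; FGT(0.5) = 1.632085 / 8 = 0.2040.

0.2040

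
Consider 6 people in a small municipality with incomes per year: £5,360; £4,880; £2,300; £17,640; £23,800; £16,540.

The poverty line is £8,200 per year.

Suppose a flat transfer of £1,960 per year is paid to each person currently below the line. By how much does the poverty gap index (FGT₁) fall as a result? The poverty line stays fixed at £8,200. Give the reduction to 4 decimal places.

0.1195

Before: below the line — £2,300, £4,880, £5,360; poverty gap index (FGT₁) = 0.245122.
After the £1,960 transfer: below the line — £4,260, £6,840, £7,320; poverty gap index (FGT₁) = 0.125610.
Reduction = 0.245122 − 0.125610 = 0.1195.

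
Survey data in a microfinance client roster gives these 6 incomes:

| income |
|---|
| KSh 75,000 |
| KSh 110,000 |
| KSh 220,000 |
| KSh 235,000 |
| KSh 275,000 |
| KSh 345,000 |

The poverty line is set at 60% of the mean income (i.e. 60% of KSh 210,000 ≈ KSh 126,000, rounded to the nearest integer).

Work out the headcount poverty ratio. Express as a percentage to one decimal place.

33.3%

2 of the 6 households have income below KSh 126,000.
H = 2/6 = 33.3%.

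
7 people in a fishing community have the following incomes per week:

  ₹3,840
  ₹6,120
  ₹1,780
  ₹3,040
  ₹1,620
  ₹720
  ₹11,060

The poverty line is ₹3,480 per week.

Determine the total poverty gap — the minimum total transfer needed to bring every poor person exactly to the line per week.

Incomes under z: ₹720, ₹1,620, ₹1,780, ₹3,040 (q = 4 of N = 7).
Individual gaps: 3480−720 = 2760; 3480−1620 = 1860; 3480−1780 = 1700; 3480−3040 = 440.
Aggregate gap = ₹6,760.

₹6,760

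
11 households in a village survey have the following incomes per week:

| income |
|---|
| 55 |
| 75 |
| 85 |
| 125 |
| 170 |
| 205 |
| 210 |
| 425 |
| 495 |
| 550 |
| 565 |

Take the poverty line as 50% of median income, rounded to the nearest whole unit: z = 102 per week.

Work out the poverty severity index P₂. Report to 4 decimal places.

Poor units: 55, 75, 85 (q = 3 of N = 11).
Gap ratios (z−y)/z: (102−55)/102 = 0.4608; (102−75)/102 = 0.2647; (102−85)/102 = 0.1667.
Squared: 0.2123; 0.0701; 0.0278.
Sum = 0.310169; P₂ = 0.310169 / 11 = 0.0282.

0.0282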